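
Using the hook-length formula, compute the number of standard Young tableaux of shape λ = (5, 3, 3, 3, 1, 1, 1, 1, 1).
# SYT of shape (5, 3, 3, 3, 1, 1, 1, 1, 1) = 8953560

Hook-length formula: f^λ = n! / Π hook(c), product over all cells c of the Young diagram. For λ = (5, 3, 3, 3, 1, 1, 1, 1, 1), n = 19 boxes. Hook lengths by row (left-to-right, top-to-bottom): [13, 7, 6, 2, 1]; [10, 4, 3]; [9, 3, 2]; [8, 2, 1]; [5]; [4]; [3]; [2]; [1]. Product of hooks = 13586227200. So f^λ = 19! / 13586227200 = 121645100408832000 / 13586227200 = 8953560.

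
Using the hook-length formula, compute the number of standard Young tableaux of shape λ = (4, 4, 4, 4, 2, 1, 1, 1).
# SYT of shape (4, 4, 4, 4, 2, 1, 1, 1) = 88884432

Hook-length formula: f^λ = n! / Π hook(c), product over all cells c of the Young diagram. For λ = (4, 4, 4, 4, 2, 1, 1, 1), n = 21 boxes. Hook lengths by row (left-to-right, top-to-bottom): [11, 7, 5, 4]; [10, 6, 4, 3]; [9, 5, 3, 2]; [8, 4, 2, 1]; [5, 1]; [3]; [2]; [1]. Product of hooks = 574801920000. So f^λ = 21! / 574801920000 = 51090942171709440000 / 574801920000 = 88884432.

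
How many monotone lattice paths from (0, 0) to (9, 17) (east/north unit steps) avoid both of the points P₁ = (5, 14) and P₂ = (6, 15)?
Number of paths = 2407490

Inclusion–exclusion. Total paths: C(26, 9) = 3124550. Through P₁: C(19, 5)·C(7, 4) = 406980. Through P₂: C(21, 6)·C(5, 3) = 542640. Since P₁ is strictly southwest of P₂, a monotone path through both must visit P₁ then P₂; paths through both = C(19, 5)·C(2, 1)·C(5, 3) = 232560. Avoid both = 3124550 − 406980 − 542640 + 232560 = 2407490.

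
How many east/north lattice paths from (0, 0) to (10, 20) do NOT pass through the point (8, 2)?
Number of paths = 30036465

Total paths from (0, 0) to (10, 20): C(30, 10) = 30045015. Paths through (8, 2): (paths (0, 0) → (8, 2)) × (paths (8, 2) → (10, 20)) = C(10, 8) · C(20, 2) = 45 · 190 = 8550. Avoidance count = 30045015 − 8550 = 30036465.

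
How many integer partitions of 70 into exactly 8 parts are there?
p(70, 8 parts) = 97539

Partitions of n into exactly k parts are in bijection with partitions of n − k into at most k parts (subtract 1 from each part). So p(70, exactly 8) = p(62, parts ≤ 8). Computing via the recurrence p(m, j) = p(m, j−1) + p(m−j, j) gives 97539.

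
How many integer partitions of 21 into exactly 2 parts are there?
p(21, 2 parts) = 10

Partitions of n into exactly k parts are in bijection with partitions of n − k into at most k parts (subtract 1 from each part). So p(21, exactly 2) = p(19, parts ≤ 2). Computing via the recurrence p(m, j) = p(m, j−1) + p(m−j, j) gives 10.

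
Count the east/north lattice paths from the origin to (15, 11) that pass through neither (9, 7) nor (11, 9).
Number of paths = 3833960

Inclusion–exclusion. Total paths: C(26, 15) = 7726160. Through P₁: C(16, 9)·C(10, 6) = 2402400. Through P₂: C(20, 11)·C(6, 4) = 2519400. Since P₁ is strictly southwest of P₂, a monotone path through both must visit P₁ then P₂; paths through both = C(16, 9)·C(4, 2)·C(6, 4) = 1029600. Avoid both = 7726160 − 2402400 − 2519400 + 1029600 = 3833960.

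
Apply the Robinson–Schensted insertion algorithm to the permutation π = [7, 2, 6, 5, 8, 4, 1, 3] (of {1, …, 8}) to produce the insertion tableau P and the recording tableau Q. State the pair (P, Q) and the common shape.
P = [1, 3, 8] / [2, 4] / [5] / [6] / [7];  Q = [1, 3, 5] / [2, 8] / [4] / [6] / [7];  common shape = (3, 2, 1, 1, 1)

Row-insert the values π_1, π_2, … into P one at a time, bumping the leftmost entry strictly greater than the inserted value down to the next row. The recording tableau Q records, in position (i, j), the step at which that cell was added to P.
  Insert 7 (step 1): P = [7];  Q = [1]
  Insert 2 (step 2): P = [2] / [7];  Q = [1] / [2]
  Insert 6 (step 3): P = [2, 6] / [7];  Q = [1, 3] / [2]
  Insert 5 (step 4): P = [2, 5] / [6] / [7];  Q = [1, 3] / [2] / [4]
  Insert 8 (step 5): P = [2, 5, 8] / [6] / [7];  Q = [1, 3, 5] / [2] / [4]
  Insert 4 (step 6): P = [2, 4, 8] / [5] / [6] / [7];  Q = [1, 3, 5] / [2] / [4] / [6]
  Insert 1 (step 7): P = [1, 4, 8] / [2] / [5] / [6] / [7];  Q = [1, 3, 5] / [2] / [4] / [6] / [7]
  Insert 3 (step 8): P = [1, 3, 8] / [2, 4] / [5] / [6] / [7];  Q = [1, 3, 5] / [2, 8] / [4] / [6] / [7]
Final shape: (3, 2, 1, 1, 1).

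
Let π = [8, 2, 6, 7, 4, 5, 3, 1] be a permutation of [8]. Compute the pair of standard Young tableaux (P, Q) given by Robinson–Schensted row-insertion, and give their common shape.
P = [1, 3, 5] / [2, 7] / [4] / [6] / [8];  Q = [1, 3, 4] / [2, 6] / [5] / [7] / [8];  common shape = (3, 2, 1, 1, 1)

Row-insert the values π_1, π_2, … into P one at a time, bumping the leftmost entry strictly greater than the inserted value down to the next row. The recording tableau Q records, in position (i, j), the step at which that cell was added to P.
  Insert 8 (step 1): P = [8];  Q = [1]
  Insert 2 (step 2): P = [2] / [8];  Q = [1] / [2]
  Insert 6 (step 3): P = [2, 6] / [8];  Q = [1, 3] / [2]
  Insert 7 (step 4): P = [2, 6, 7] / [8];  Q = [1, 3, 4] / [2]
  Insert 4 (step 5): P = [2, 4, 7] / [6] / [8];  Q = [1, 3, 4] / [2] / [5]
  Insert 5 (step 6): P = [2, 4, 5] / [6, 7] / [8];  Q = [1, 3, 4] / [2, 6] / [5]
  Insert 3 (step 7): P = [2, 3, 5] / [4, 7] / [6] / [8];  Q = [1, 3, 4] / [2, 6] / [5] / [7]
  Insert 1 (step 8): P = [1, 3, 5] / [2, 7] / [4] / [6] / [8];  Q = [1, 3, 4] / [2, 6] / [5] / [7] / [8]
Final shape: (3, 2, 1, 1, 1).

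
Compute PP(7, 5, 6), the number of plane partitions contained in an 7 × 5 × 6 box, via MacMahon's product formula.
PP(7, 5, 6) = 739309710568

Evaluate the triple product over i = 1..7, j = 1..5, k = 1..6. The factors are (2/1) · (3/2) · (4/3) · (5/4) · (6/5) · (7/6) · (3/2) · (4/3) · … (210 factors total). The numerators and denominators telescope so the product is an integer; carrying out the multiplication exactly gives PP(7, 5, 6) = 739309710568.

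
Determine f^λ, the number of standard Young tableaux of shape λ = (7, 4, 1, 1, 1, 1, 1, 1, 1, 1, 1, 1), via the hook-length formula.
# SYT of shape (7, 4, 1, 1, 1, 1, 1, 1, 1, 1, 1, 1) = 7390240

Hook-length formula: f^λ = n! / Π hook(c), product over all cells c of the Young diagram. For λ = (7, 4, 1, 1, 1, 1, 1, 1, 1, 1, 1, 1), n = 21 boxes. Hook lengths by row (left-to-right, top-to-bottom): [18, 7, 6, 5, 3, 2, 1]; [14, 3, 2, 1]; [10]; [9]; [8]; [7]; [6]; [5]; [4]; [3]; [2]; [1]. Product of hooks = 6913299456000. So f^λ = 21! / 6913299456000 = 51090942171709440000 / 6913299456000 = 7390240.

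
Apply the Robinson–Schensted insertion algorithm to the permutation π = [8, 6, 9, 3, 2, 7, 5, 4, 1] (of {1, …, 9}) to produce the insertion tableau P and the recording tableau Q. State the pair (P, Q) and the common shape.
P = [1, 4] / [2, 5] / [3, 7] / [6, 9] / [8];  Q = [1, 3] / [2, 6] / [4, 7] / [5, 8] / [9];  common shape = (2, 2, 2, 2, 1)

Row-insert the values π_1, π_2, … into P one at a time, bumping the leftmost entry strictly greater than the inserted value down to the next row. The recording tableau Q records, in position (i, j), the step at which that cell was added to P.
  Insert 8 (step 1): P = [8];  Q = [1]
  Insert 6 (step 2): P = [6] / [8];  Q = [1] / [2]
  Insert 9 (step 3): P = [6, 9] / [8];  Q = [1, 3] / [2]
  Insert 3 (step 4): P = [3, 9] / [6] / [8];  Q = [1, 3] / [2] / [4]
  Insert 2 (step 5): P = [2, 9] / [3] / [6] / [8];  Q = [1, 3] / [2] / [4] / [5]
  Insert 7 (step 6): P = [2, 7] / [3, 9] / [6] / [8];  Q = [1, 3] / [2, 6] / [4] / [5]
  Insert 5 (step 7): P = [2, 5] / [3, 7] / [6, 9] / [8];  Q = [1, 3] / [2, 6] / [4, 7] / [5]
  Insert 4 (step 8): P = [2, 4] / [3, 5] / [6, 7] / [8, 9];  Q = [1, 3] / [2, 6] / [4, 7] / [5, 8]
  Insert 1 (step 9): P = [1, 4] / [2, 5] / [3, 7] / [6, 9] / [8];  Q = [1, 3] / [2, 6] / [4, 7] / [5, 8] / [9]
Final shape: (2, 2, 2, 2, 1).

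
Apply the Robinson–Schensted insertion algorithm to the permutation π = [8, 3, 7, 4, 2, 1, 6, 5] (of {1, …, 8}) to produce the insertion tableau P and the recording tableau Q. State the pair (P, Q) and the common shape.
P = [1, 4, 5] / [2, 6] / [3] / [7] / [8];  Q = [1, 3, 7] / [2, 8] / [4] / [5] / [6];  common shape = (3, 2, 1, 1, 1)

Row-insert the values π_1, π_2, … into P one at a time, bumping the leftmost entry strictly greater than the inserted value down to the next row. The recording tableau Q records, in position (i, j), the step at which that cell was added to P.
  Insert 8 (step 1): P = [8];  Q = [1]
  Insert 3 (step 2): P = [3] / [8];  Q = [1] / [2]
  Insert 7 (step 3): P = [3, 7] / [8];  Q = [1, 3] / [2]
  Insert 4 (step 4): P = [3, 4] / [7] / [8];  Q = [1, 3] / [2] / [4]
  Insert 2 (step 5): P = [2, 4] / [3] / [7] / [8];  Q = [1, 3] / [2] / [4] / [5]
  Insert 1 (step 6): P = [1, 4] / [2] / [3] / [7] / [8];  Q = [1, 3] / [2] / [4] / [5] / [6]
  Insert 6 (step 7): P = [1, 4, 6] / [2] / [3] / [7] / [8];  Q = [1, 3, 7] / [2] / [4] / [5] / [6]
  Insert 5 (step 8): P = [1, 4, 5] / [2, 6] / [3] / [7] / [8];  Q = [1, 3, 7] / [2, 8] / [4] / [5] / [6]
Final shape: (3, 2, 1, 1, 1).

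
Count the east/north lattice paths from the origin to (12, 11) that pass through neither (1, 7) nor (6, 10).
Number of paths = 1288238

Inclusion–exclusion. Total paths: C(23, 12) = 1352078. Through P₁: C(8, 1)·C(15, 11) = 10920. Through P₂: C(16, 6)·C(7, 6) = 56056. Since P₁ is strictly southwest of P₂, a monotone path through both must visit P₁ then P₂; paths through both = C(8, 1)·C(8, 5)·C(7, 6) = 3136. Avoid both = 1352078 − 10920 − 56056 + 3136 = 1288238.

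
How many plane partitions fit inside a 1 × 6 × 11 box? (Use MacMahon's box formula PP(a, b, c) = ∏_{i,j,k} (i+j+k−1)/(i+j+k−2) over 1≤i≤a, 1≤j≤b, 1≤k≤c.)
PP(1, 6, 11) = 12376

Evaluate the triple product over i = 1..1, j = 1..6, k = 1..11. The factors are (2/1) · (3/2) · (4/3) · (5/4) · (6/5) · (7/6) · (8/7) · (9/8) · … (66 factors total). The numerators and denominators telescope so the product is an integer; carrying out the multiplication exactly gives PP(1, 6, 11) = 12376.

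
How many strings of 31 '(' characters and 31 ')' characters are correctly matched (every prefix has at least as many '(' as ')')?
C_31 = 14544636039226909

These balanced parentheses are counted by the Catalan number C_n = (1/(n + 1)) · C(2n, n). For n = 31: C_31 = (1/32) · C(62, 31) = 465428353255261088/32 = 14544636039226909.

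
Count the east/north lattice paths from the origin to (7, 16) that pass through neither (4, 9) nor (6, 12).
Number of paths = 102287

Inclusion–exclusion. Total paths: C(23, 7) = 245157. Through P₁: C(13, 4)·C(10, 3) = 85800. Through P₂: C(18, 6)·C(5, 1) = 92820. Since P₁ is strictly southwest of P₂, a monotone path through both must visit P₁ then P₂; paths through both = C(13, 4)·C(5, 2)·C(5, 1) = 35750. Avoid both = 245157 − 85800 − 92820 + 35750 = 102287.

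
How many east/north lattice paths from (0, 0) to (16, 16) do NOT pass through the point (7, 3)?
Number of paths = 541389990

Total paths from (0, 0) to (16, 16): C(32, 16) = 601080390. Paths through (7, 3): (paths (0, 0) → (7, 3)) × (paths (7, 3) → (16, 16)) = C(10, 7) · C(22, 9) = 120 · 497420 = 59690400. Avoidance count = 601080390 − 59690400 = 541389990.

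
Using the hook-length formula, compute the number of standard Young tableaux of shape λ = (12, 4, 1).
# SYT of shape (12, 4, 1) = 15912

Hook-length formula: f^λ = n! / Π hook(c), product over all cells c of the Young diagram. For λ = (12, 4, 1), n = 17 boxes. Hook lengths by row (left-to-right, top-to-bottom): [14, 12, 11, 10, 8, 7, 6, 5, 4, 3, 2, 1]; [5, 3, 2, 1]; [1]. Product of hooks = 22353408000. So f^λ = 17! / 22353408000 = 355687428096000 / 22353408000 = 15912.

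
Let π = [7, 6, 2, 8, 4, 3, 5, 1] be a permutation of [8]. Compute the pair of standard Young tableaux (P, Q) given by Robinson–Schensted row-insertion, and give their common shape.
P = [1, 3, 5] / [2, 8] / [4] / [6] / [7];  Q = [1, 4, 7] / [2, 5] / [3] / [6] / [8];  common shape = (3, 2, 1, 1, 1)

Row-insert the values π_1, π_2, … into P one at a time, bumping the leftmost entry strictly greater than the inserted value down to the next row. The recording tableau Q records, in position (i, j), the step at which that cell was added to P.
  Insert 7 (step 1): P = [7];  Q = [1]
  Insert 6 (step 2): P = [6] / [7];  Q = [1] / [2]
  Insert 2 (step 3): P = [2] / [6] / [7];  Q = [1] / [2] / [3]
  Insert 8 (step 4): P = [2, 8] / [6] / [7];  Q = [1, 4] / [2] / [3]
  Insert 4 (step 5): P = [2, 4] / [6, 8] / [7];  Q = [1, 4] / [2, 5] / [3]
  Insert 3 (step 6): P = [2, 3] / [4, 8] / [6] / [7];  Q = [1, 4] / [2, 5] / [3] / [6]
  Insert 5 (step 7): P = [2, 3, 5] / [4, 8] / [6] / [7];  Q = [1, 4, 7] / [2, 5] / [3] / [6]
  Insert 1 (step 8): P = [1, 3, 5] / [2, 8] / [4] / [6] / [7];  Q = [1, 4, 7] / [2, 5] / [3] / [6] / [8]
Final shape: (3, 2, 1, 1, 1).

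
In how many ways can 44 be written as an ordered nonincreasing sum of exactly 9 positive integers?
p(44, 9 parts) = 6615

Partitions of n into exactly k parts are in bijection with partitions of n − k into at most k parts (subtract 1 from each part). So p(44, exactly 9) = p(35, parts ≤ 9). Computing via the recurrence p(m, j) = p(m, j−1) + p(m−j, j) gives 6615.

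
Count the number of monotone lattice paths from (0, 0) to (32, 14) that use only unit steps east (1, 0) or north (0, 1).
Number of paths = 239877544005

A monotone lattice path from (0, 0) to (32, 14) consists of 32 east steps and 14 north steps in some order, so it is determined by which 32 of the 46 steps are east. The count is C(46, 32) = 239877544005.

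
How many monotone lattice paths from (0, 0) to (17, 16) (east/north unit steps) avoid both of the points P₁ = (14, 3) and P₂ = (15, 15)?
Number of paths = 701096270

Inclusion–exclusion. Total paths: C(33, 17) = 1166803110. Through P₁: C(17, 14)·C(16, 3) = 380800. Through P₂: C(30, 15)·C(3, 2) = 465352560. Since P₁ is strictly southwest of P₂, a monotone path through both must visit P₁ then P₂; paths through both = C(17, 14)·C(13, 1)·C(3, 2) = 26520. Avoid both = 1166803110 − 380800 − 465352560 + 26520 = 701096270.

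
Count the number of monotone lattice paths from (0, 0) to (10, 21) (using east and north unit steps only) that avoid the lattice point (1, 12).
Number of paths = 43720105

Total paths from (0, 0) to (10, 21): C(31, 10) = 44352165. Paths through (1, 12): (paths (0, 0) → (1, 12)) × (paths (1, 12) → (10, 21)) = C(13, 1) · C(18, 9) = 13 · 48620 = 632060. Avoidance count = 44352165 − 632060 = 43720105.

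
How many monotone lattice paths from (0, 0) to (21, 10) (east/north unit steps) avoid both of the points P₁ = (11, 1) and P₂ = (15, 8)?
Number of paths = 29625717

Inclusion–exclusion. Total paths: C(31, 21) = 44352165. Through P₁: C(12, 11)·C(19, 10) = 1108536. Through P₂: C(23, 15)·C(8, 6) = 13728792. Since P₁ is strictly southwest of P₂, a monotone path through both must visit P₁ then P₂; paths through both = C(12, 11)·C(11, 4)·C(8, 6) = 110880. Avoid both = 44352165 − 1108536 − 13728792 + 110880 = 29625717.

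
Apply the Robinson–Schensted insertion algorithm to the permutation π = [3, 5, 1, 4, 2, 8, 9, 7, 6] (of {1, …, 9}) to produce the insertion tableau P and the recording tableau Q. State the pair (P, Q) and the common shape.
P = [1, 2, 6, 9] / [3, 4, 7] / [5, 8];  Q = [1, 2, 6, 7] / [3, 4, 8] / [5, 9];  common shape = (4, 3, 2)

Row-insert the values π_1, π_2, … into P one at a time, bumping the leftmost entry strictly greater than the inserted value down to the next row. The recording tableau Q records, in position (i, j), the step at which that cell was added to P.
  Insert 3 (step 1): P = [3];  Q = [1]
  Insert 5 (step 2): P = [3, 5];  Q = [1, 2]
  Insert 1 (step 3): P = [1, 5] / [3];  Q = [1, 2] / [3]
  Insert 4 (step 4): P = [1, 4] / [3, 5];  Q = [1, 2] / [3, 4]
  Insert 2 (step 5): P = [1, 2] / [3, 4] / [5];  Q = [1, 2] / [3, 4] / [5]
  Insert 8 (step 6): P = [1, 2, 8] / [3, 4] / [5];  Q = [1, 2, 6] / [3, 4] / [5]
  Insert 9 (step 7): P = [1, 2, 8, 9] / [3, 4] / [5];  Q = [1, 2, 6, 7] / [3, 4] / [5]
  Insert 7 (step 8): P = [1, 2, 7, 9] / [3, 4, 8] / [5];  Q = [1, 2, 6, 7] / [3, 4, 8] / [5]
  Insert 6 (step 9): P = [1, 2, 6, 9] / [3, 4, 7] / [5, 8];  Q = [1, 2, 6, 7] / [3, 4, 8] / [5, 9]
Final shape: (4, 3, 2).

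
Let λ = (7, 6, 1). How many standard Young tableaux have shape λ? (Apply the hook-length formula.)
# SYT of shape (7, 6, 1) = 4576

Hook-length formula: f^λ = n! / Π hook(c), product over all cells c of the Young diagram. For λ = (7, 6, 1), n = 14 boxes. Hook lengths by row (left-to-right, top-to-bottom): [9, 7, 6, 5, 4, 3, 1]; [7, 5, 4, 3, 2, 1]; [1]. Product of hooks = 19051200. So f^λ = 14! / 19051200 = 87178291200 / 19051200 = 4576.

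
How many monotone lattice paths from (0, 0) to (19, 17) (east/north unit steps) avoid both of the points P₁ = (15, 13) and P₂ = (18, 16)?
Number of paths = 3066308940

Inclusion–exclusion. Total paths: C(36, 19) = 8597496600. Through P₁: C(28, 15)·C(8, 4) = 2620951200. Through P₂: C(34, 18)·C(2, 1) = 4407922860. Since P₁ is strictly southwest of P₂, a monotone path through both must visit P₁ then P₂; paths through both = C(28, 15)·C(6, 3)·C(2, 1) = 1497686400. Avoid both = 8597496600 − 2620951200 − 4407922860 + 1497686400 = 3066308940.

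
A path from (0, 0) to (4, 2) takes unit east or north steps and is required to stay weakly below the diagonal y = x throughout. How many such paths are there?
Number of paths = 9

By the reflection principle (André's argument), the number of monotone paths to (4, 2) with n ≤ m that never go above y = x is C(6, 4) − C(6, 5) = 15 − 6 = 9.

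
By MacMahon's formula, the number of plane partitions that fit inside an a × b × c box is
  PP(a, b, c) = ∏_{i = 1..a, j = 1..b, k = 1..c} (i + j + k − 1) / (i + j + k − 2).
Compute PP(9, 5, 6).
PP(9, 5, 6) = 72261531710368

Evaluate the triple product over i = 1..9, j = 1..5, k = 1..6. The factors are (2/1) · (3/2) · (4/3) · (5/4) · (6/5) · (7/6) · (3/2) · (4/3) · … (270 factors total). The numerators and denominators telescope so the product is an integer; carrying out the multiplication exactly gives PP(9, 5, 6) = 72261531710368.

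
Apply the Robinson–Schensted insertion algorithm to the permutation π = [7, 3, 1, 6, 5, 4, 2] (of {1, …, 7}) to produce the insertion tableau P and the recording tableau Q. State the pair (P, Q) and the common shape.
P = [1, 2] / [3, 4] / [5] / [6] / [7];  Q = [1, 4] / [2, 5] / [3] / [6] / [7];  common shape = (2, 2, 1, 1, 1)

Row-insert the values π_1, π_2, … into P one at a time, bumping the leftmost entry strictly greater than the inserted value down to the next row. The recording tableau Q records, in position (i, j), the step at which that cell was added to P.
  Insert 7 (step 1): P = [7];  Q = [1]
  Insert 3 (step 2): P = [3] / [7];  Q = [1] / [2]
  Insert 1 (step 3): P = [1] / [3] / [7];  Q = [1] / [2] / [3]
  Insert 6 (step 4): P = [1, 6] / [3] / [7];  Q = [1, 4] / [2] / [3]
  Insert 5 (step 5): P = [1, 5] / [3, 6] / [7];  Q = [1, 4] / [2, 5] / [3]
  Insert 4 (step 6): P = [1, 4] / [3, 5] / [6] / [7];  Q = [1, 4] / [2, 5] / [3] / [6]
  Insert 2 (step 7): P = [1, 2] / [3, 4] / [5] / [6] / [7];  Q = [1, 4] / [2, 5] / [3] / [6] / [7]
Final shape: (2, 2, 1, 1, 1).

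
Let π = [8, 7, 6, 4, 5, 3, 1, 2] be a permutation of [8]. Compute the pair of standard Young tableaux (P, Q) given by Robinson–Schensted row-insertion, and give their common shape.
P = [1, 2] / [3, 5] / [4] / [6] / [7] / [8];  Q = [1, 5] / [2, 8] / [3] / [4] / [6] / [7];  common shape = (2, 2, 1, 1, 1, 1)

Row-insert the values π_1, π_2, … into P one at a time, bumping the leftmost entry strictly greater than the inserted value down to the next row. The recording tableau Q records, in position (i, j), the step at which that cell was added to P.
  Insert 8 (step 1): P = [8];  Q = [1]
  Insert 7 (step 2): P = [7] / [8];  Q = [1] / [2]
  Insert 6 (step 3): P = [6] / [7] / [8];  Q = [1] / [2] / [3]
  Insert 4 (step 4): P = [4] / [6] / [7] / [8];  Q = [1] / [2] / [3] / [4]
  Insert 5 (step 5): P = [4, 5] / [6] / [7] / [8];  Q = [1, 5] / [2] / [3] / [4]
  Insert 3 (step 6): P = [3, 5] / [4] / [6] / [7] / [8];  Q = [1, 5] / [2] / [3] / [4] / [6]
  Insert 1 (step 7): P = [1, 5] / [3] / [4] / [6] / [7] / [8];  Q = [1, 5] / [2] / [3] / [4] / [6] / [7]
  Insert 2 (step 8): P = [1, 2] / [3, 5] / [4] / [6] / [7] / [8];  Q = [1, 5] / [2, 8] / [3] / [4] / [6] / [7]
Final shape: (2, 2, 1, 1, 1, 1).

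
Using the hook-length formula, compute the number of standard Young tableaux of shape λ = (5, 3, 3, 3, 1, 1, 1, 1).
# SYT of shape (5, 3, 3, 3, 1, 1, 1, 1) = 3646500

Hook-length formula: f^λ = n! / Π hook(c), product over all cells c of the Young diagram. For λ = (5, 3, 3, 3, 1, 1, 1, 1), n = 18 boxes. Hook lengths by row (left-to-right, top-to-bottom): [12, 7, 6, 2, 1]; [9, 4, 3]; [8, 3, 2]; [7, 2, 1]; [4]; [3]; [2]; [1]. Product of hooks = 1755758592. So f^λ = 18! / 1755758592 = 6402373705728000 / 1755758592 = 3646500.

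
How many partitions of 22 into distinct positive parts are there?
q(22) = 89

A partition into distinct parts is a strictly decreasing sequence summing to n. The recurrence d(n, m) = d(n, m−1) + d(n−m, m−1) (use part m at most once) with q(n) = d(n, n) gives q(22) = 89. (Euler's theorem: # distinct-part partitions = # odd-part partitions.)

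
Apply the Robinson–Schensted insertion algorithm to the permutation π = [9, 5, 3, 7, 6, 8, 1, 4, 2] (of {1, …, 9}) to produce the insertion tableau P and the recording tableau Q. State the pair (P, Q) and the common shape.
P = [1, 2, 8] / [3, 4] / [5, 6] / [7] / [9];  Q = [1, 4, 6] / [2, 5] / [3, 8] / [7] / [9];  common shape = (3, 2, 2, 1, 1)

Row-insert the values π_1, π_2, … into P one at a time, bumping the leftmost entry strictly greater than the inserted value down to the next row. The recording tableau Q records, in position (i, j), the step at which that cell was added to P.
  Insert 9 (step 1): P = [9];  Q = [1]
  Insert 5 (step 2): P = [5] / [9];  Q = [1] / [2]
  Insert 3 (step 3): P = [3] / [5] / [9];  Q = [1] / [2] / [3]
  Insert 7 (step 4): P = [3, 7] / [5] / [9];  Q = [1, 4] / [2] / [3]
  Insert 6 (step 5): P = [3, 6] / [5, 7] / [9];  Q = [1, 4] / [2, 5] / [3]
  Insert 8 (step 6): P = [3, 6, 8] / [5, 7] / [9];  Q = [1, 4, 6] / [2, 5] / [3]
  Insert 1 (step 7): P = [1, 6, 8] / [3, 7] / [5] / [9];  Q = [1, 4, 6] / [2, 5] / [3] / [7]
  Insert 4 (step 8): P = [1, 4, 8] / [3, 6] / [5, 7] / [9];  Q = [1, 4, 6] / [2, 5] / [3, 8] / [7]
  Insert 2 (step 9): P = [1, 2, 8] / [3, 4] / [5, 6] / [7] / [9];  Q = [1, 4, 6] / [2, 5] / [3, 8] / [7] / [9]
Final shape: (3, 2, 2, 1, 1).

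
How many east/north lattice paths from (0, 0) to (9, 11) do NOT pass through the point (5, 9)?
Number of paths = 137930

Total paths from (0, 0) to (9, 11): C(20, 9) = 167960. Paths through (5, 9): (paths (0, 0) → (5, 9)) × (paths (5, 9) → (9, 11)) = C(14, 5) · C(6, 4) = 2002 · 15 = 30030. Avoidance count = 167960 − 30030 = 137930.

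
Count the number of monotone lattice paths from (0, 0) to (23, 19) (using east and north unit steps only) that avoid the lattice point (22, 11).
Number of paths = 445033480320

Total paths from (0, 0) to (23, 19): C(42, 23) = 446775310800. Paths through (22, 11): (paths (0, 0) → (22, 11)) × (paths (22, 11) → (23, 19)) = C(33, 22) · C(9, 1) = 193536720 · 9 = 1741830480. Avoidance count = 446775310800 − 1741830480 = 445033480320.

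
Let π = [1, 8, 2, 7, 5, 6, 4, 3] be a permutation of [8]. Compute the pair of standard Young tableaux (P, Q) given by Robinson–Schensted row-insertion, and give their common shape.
P = [1, 2, 3, 6] / [4] / [5] / [7] / [8];  Q = [1, 2, 4, 6] / [3] / [5] / [7] / [8];  common shape = (4, 1, 1, 1, 1)

Row-insert the values π_1, π_2, … into P one at a time, bumping the leftmost entry strictly greater than the inserted value down to the next row. The recording tableau Q records, in position (i, j), the step at which that cell was added to P.
  Insert 1 (step 1): P = [1];  Q = [1]
  Insert 8 (step 2): P = [1, 8];  Q = [1, 2]
  Insert 2 (step 3): P = [1, 2] / [8];  Q = [1, 2] / [3]
  Insert 7 (step 4): P = [1, 2, 7] / [8];  Q = [1, 2, 4] / [3]
  Insert 5 (step 5): P = [1, 2, 5] / [7] / [8];  Q = [1, 2, 4] / [3] / [5]
  Insert 6 (step 6): P = [1, 2, 5, 6] / [7] / [8];  Q = [1, 2, 4, 6] / [3] / [5]
  Insert 4 (step 7): P = [1, 2, 4, 6] / [5] / [7] / [8];  Q = [1, 2, 4, 6] / [3] / [5] / [7]
  Insert 3 (step 8): P = [1, 2, 3, 6] / [4] / [5] / [7] / [8];  Q = [1, 2, 4, 6] / [3] / [5] / [7] / [8]
Final shape: (4, 1, 1, 1, 1).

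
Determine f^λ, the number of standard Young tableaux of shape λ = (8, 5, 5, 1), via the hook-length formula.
# SYT of shape (8, 5, 5, 1) = 5038800

Hook-length formula: f^λ = n! / Π hook(c), product over all cells c of the Young diagram. For λ = (8, 5, 5, 1), n = 19 boxes. Hook lengths by row (left-to-right, top-to-bottom): [11, 9, 8, 7, 6, 3, 2, 1]; [7, 5, 4, 3, 2]; [6, 4, 3, 2, 1]; [1]. Product of hooks = 24141680640. So f^λ = 19! / 24141680640 = 121645100408832000 / 24141680640 = 5038800.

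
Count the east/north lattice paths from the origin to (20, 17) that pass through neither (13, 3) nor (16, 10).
Number of paths = 14109555360

Inclusion–exclusion. Total paths: C(37, 20) = 15905368710. Through P₁: C(16, 13)·C(21, 7) = 65116800. Through P₂: C(26, 16)·C(11, 4) = 1752872550. Since P₁ is strictly southwest of P₂, a monotone path through both must visit P₁ then P₂; paths through both = C(16, 13)·C(10, 3)·C(11, 4) = 22176000. Avoid both = 15905368710 − 65116800 − 1752872550 + 22176000 = 14109555360.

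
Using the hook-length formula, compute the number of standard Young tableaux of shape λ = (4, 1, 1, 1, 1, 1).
# SYT of shape (4, 1, 1, 1, 1, 1) = 56

Hook-length formula: f^λ = n! / Π hook(c), product over all cells c of the Young diagram. For λ = (4, 1, 1, 1, 1, 1), n = 9 boxes. Hook lengths by row (left-to-right, top-to-bottom): [9, 3, 2, 1]; [5]; [4]; [3]; [2]; [1]. Product of hooks = 6480. So f^λ = 9! / 6480 = 362880 / 6480 = 56.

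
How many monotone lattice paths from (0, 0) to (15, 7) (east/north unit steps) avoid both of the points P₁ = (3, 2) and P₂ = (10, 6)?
Number of paths = 80416

Inclusion–exclusion. Total paths: C(22, 15) = 170544. Through P₁: C(5, 3)·C(17, 12) = 61880. Through P₂: C(16, 10)·C(6, 5) = 48048. Since P₁ is strictly southwest of P₂, a monotone path through both must visit P₁ then P₂; paths through both = C(5, 3)·C(11, 7)·C(6, 5) = 19800. Avoid both = 170544 − 61880 − 48048 + 19800 = 80416.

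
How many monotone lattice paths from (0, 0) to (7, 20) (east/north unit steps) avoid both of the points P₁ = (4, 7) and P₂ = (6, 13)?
Number of paths = 560094

Inclusion–exclusion. Total paths: C(27, 7) = 888030. Through P₁: C(11, 4)·C(16, 3) = 184800. Through P₂: C(19, 6)·C(8, 1) = 217056. Since P₁ is strictly southwest of P₂, a monotone path through both must visit P₁ then P₂; paths through both = C(11, 4)·C(8, 2)·C(8, 1) = 73920. Avoid both = 888030 − 184800 − 217056 + 73920 = 560094.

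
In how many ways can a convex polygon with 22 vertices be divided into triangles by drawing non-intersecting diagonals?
C_20 = 6564120420

These polygon triangulations are counted by the Catalan number C_n = (1/(n + 1)) · C(2n, n). For n = 20: C_20 = (1/21) · C(40, 20) = 137846528820/21 = 6564120420.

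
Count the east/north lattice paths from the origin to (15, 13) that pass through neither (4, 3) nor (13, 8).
Number of paths = 22295280

Inclusion–exclusion. Total paths: C(28, 15) = 37442160. Through P₁: C(7, 4)·C(21, 11) = 12345060. Through P₂: C(21, 13)·C(7, 2) = 4273290. Since P₁ is strictly southwest of P₂, a monotone path through both must visit P₁ then P₂; paths through both = C(7, 4)·C(14, 9)·C(7, 2) = 1471470. Avoid both = 37442160 − 12345060 − 4273290 + 1471470 = 22295280.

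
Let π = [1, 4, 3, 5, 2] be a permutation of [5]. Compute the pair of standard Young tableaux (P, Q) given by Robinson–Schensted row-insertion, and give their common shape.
P = [1, 2, 5] / [3] / [4];  Q = [1, 2, 4] / [3] / [5];  common shape = (3, 1, 1)

Row-insert the values π_1, π_2, … into P one at a time, bumping the leftmost entry strictly greater than the inserted value down to the next row. The recording tableau Q records, in position (i, j), the step at which that cell was added to P.
  Insert 1 (step 1): P = [1];  Q = [1]
  Insert 4 (step 2): P = [1, 4];  Q = [1, 2]
  Insert 3 (step 3): P = [1, 3] / [4];  Q = [1, 2] / [3]
  Insert 5 (step 4): P = [1, 3, 5] / [4];  Q = [1, 2, 4] / [3]
  Insert 2 (step 5): P = [1, 2, 5] / [3] / [4];  Q = [1, 2, 4] / [3] / [5]
Final shape: (3, 1, 1).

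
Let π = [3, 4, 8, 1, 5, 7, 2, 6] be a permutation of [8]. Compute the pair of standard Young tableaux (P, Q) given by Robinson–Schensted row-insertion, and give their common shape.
P = [1, 2, 5, 6] / [3, 4, 7] / [8];  Q = [1, 2, 3, 6] / [4, 5, 8] / [7];  common shape = (4, 3, 1)

Row-insert the values π_1, π_2, … into P one at a time, bumping the leftmost entry strictly greater than the inserted value down to the next row. The recording tableau Q records, in position (i, j), the step at which that cell was added to P.
  Insert 3 (step 1): P = [3];  Q = [1]
  Insert 4 (step 2): P = [3, 4];  Q = [1, 2]
  Insert 8 (step 3): P = [3, 4, 8];  Q = [1, 2, 3]
  Insert 1 (step 4): P = [1, 4, 8] / [3];  Q = [1, 2, 3] / [4]
  Insert 5 (step 5): P = [1, 4, 5] / [3, 8];  Q = [1, 2, 3] / [4, 5]
  Insert 7 (step 6): P = [1, 4, 5, 7] / [3, 8];  Q = [1, 2, 3, 6] / [4, 5]
  Insert 2 (step 7): P = [1, 2, 5, 7] / [3, 4] / [8];  Q = [1, 2, 3, 6] / [4, 5] / [7]
  Insert 6 (step 8): P = [1, 2, 5, 6] / [3, 4, 7] / [8];  Q = [1, 2, 3, 6] / [4, 5, 8] / [7]
Final shape: (4, 3, 1).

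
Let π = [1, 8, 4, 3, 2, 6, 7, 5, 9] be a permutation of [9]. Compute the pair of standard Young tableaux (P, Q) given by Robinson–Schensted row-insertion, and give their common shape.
P = [1, 2, 5, 7, 9] / [3, 6] / [4] / [8];  Q = [1, 2, 6, 7, 9] / [3, 8] / [4] / [5];  common shape = (5, 2, 1, 1)

Row-insert the values π_1, π_2, … into P one at a time, bumping the leftmost entry strictly greater than the inserted value down to the next row. The recording tableau Q records, in position (i, j), the step at which that cell was added to P.
  Insert 1 (step 1): P = [1];  Q = [1]
  Insert 8 (step 2): P = [1, 8];  Q = [1, 2]
  Insert 4 (step 3): P = [1, 4] / [8];  Q = [1, 2] / [3]
  Insert 3 (step 4): P = [1, 3] / [4] / [8];  Q = [1, 2] / [3] / [4]
  Insert 2 (step 5): P = [1, 2] / [3] / [4] / [8];  Q = [1, 2] / [3] / [4] / [5]
  Insert 6 (step 6): P = [1, 2, 6] / [3] / [4] / [8];  Q = [1, 2, 6] / [3] / [4] / [5]
  Insert 7 (step 7): P = [1, 2, 6, 7] / [3] / [4] / [8];  Q = [1, 2, 6, 7] / [3] / [4] / [5]
  Insert 5 (step 8): P = [1, 2, 5, 7] / [3, 6] / [4] / [8];  Q = [1, 2, 6, 7] / [3, 8] / [4] / [5]
  Insert 9 (step 9): P = [1, 2, 5, 7, 9] / [3, 6] / [4] / [8];  Q = [1, 2, 6, 7, 9] / [3, 8] / [4] / [5]
Final shape: (5, 2, 1, 1).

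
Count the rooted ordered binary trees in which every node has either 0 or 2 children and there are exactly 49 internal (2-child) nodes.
C_49 = 509552245179617138054608572

These full binary trees are counted by the Catalan number C_n = (1/(n + 1)) · C(2n, n). For n = 49: C_49 = (1/50) · C(98, 49) = 25477612258980856902730428600/50 = 509552245179617138054608572.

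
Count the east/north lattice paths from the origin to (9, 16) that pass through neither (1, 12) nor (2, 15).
Number of paths = 2035868

Inclusion–exclusion. Total paths: C(25, 9) = 2042975. Through P₁: C(13, 1)·C(12, 8) = 6435. Through P₂: C(17, 2)·C(8, 7) = 1088. Since P₁ is strictly southwest of P₂, a monotone path through both must visit P₁ then P₂; paths through both = C(13, 1)·C(4, 1)·C(8, 7) = 416. Avoid both = 2042975 − 6435 − 1088 + 416 = 2035868.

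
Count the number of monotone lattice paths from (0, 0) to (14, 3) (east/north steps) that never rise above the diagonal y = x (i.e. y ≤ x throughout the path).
Number of paths = 544

By the reflection principle (André's argument), the number of monotone paths to (14, 3) with n ≤ m that never go above y = x is C(17, 14) − C(17, 15) = 680 − 136 = 544.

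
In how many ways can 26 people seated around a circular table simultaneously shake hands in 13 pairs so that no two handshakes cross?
C_13 = 742900

These noncrossing handshakes are counted by the Catalan number C_n = (1/(n + 1)) · C(2n, n). For n = 13: C_13 = (1/14) · C(26, 13) = 10400600/14 = 742900.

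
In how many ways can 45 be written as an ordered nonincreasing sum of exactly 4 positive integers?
p(45, 4 parts) = 672

Partitions of n into exactly k parts are in bijection with partitions of n − k into at most k parts (subtract 1 from each part). So p(45, exactly 4) = p(41, parts ≤ 4). Computing via the recurrence p(m, j) = p(m, j−1) + p(m−j, j) gives 672.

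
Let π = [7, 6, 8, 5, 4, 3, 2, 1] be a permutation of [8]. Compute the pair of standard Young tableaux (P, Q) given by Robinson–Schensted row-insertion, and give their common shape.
P = [1, 8] / [2] / [3] / [4] / [5] / [6] / [7];  Q = [1, 3] / [2] / [4] / [5] / [6] / [7] / [8];  common shape = (2, 1, 1, 1, 1, 1, 1)

Row-insert the values π_1, π_2, … into P one at a time, bumping the leftmost entry strictly greater than the inserted value down to the next row. The recording tableau Q records, in position (i, j), the step at which that cell was added to P.
  Insert 7 (step 1): P = [7];  Q = [1]
  Insert 6 (step 2): P = [6] / [7];  Q = [1] / [2]
  Insert 8 (step 3): P = [6, 8] / [7];  Q = [1, 3] / [2]
  Insert 5 (step 4): P = [5, 8] / [6] / [7];  Q = [1, 3] / [2] / [4]
  Insert 4 (step 5): P = [4, 8] / [5] / [6] / [7];  Q = [1, 3] / [2] / [4] / [5]
  Insert 3 (step 6): P = [3, 8] / [4] / [5] / [6] / [7];  Q = [1, 3] / [2] / [4] / [5] / [6]
  Insert 2 (step 7): P = [2, 8] / [3] / [4] / [5] / [6] / [7];  Q = [1, 3] / [2] / [4] / [5] / [6] / [7]
  Insert 1 (step 8): P = [1, 8] / [2] / [3] / [4] / [5] / [6] / [7];  Q = [1, 3] / [2] / [4] / [5] / [6] / [7] / [8]
Final shape: (2, 1, 1, 1, 1, 1, 1).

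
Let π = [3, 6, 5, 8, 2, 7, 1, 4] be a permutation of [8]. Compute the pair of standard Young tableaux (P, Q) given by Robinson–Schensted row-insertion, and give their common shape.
P = [1, 4, 7] / [2, 5] / [3, 8] / [6];  Q = [1, 2, 4] / [3, 6] / [5, 8] / [7];  common shape = (3, 2, 2, 1)

Row-insert the values π_1, π_2, … into P one at a time, bumping the leftmost entry strictly greater than the inserted value down to the next row. The recording tableau Q records, in position (i, j), the step at which that cell was added to P.
  Insert 3 (step 1): P = [3];  Q = [1]
  Insert 6 (step 2): P = [3, 6];  Q = [1, 2]
  Insert 5 (step 3): P = [3, 5] / [6];  Q = [1, 2] / [3]
  Insert 8 (step 4): P = [3, 5, 8] / [6];  Q = [1, 2, 4] / [3]
  Insert 2 (step 5): P = [2, 5, 8] / [3] / [6];  Q = [1, 2, 4] / [3] / [5]
  Insert 7 (step 6): P = [2, 5, 7] / [3, 8] / [6];  Q = [1, 2, 4] / [3, 6] / [5]
  Insert 1 (step 7): P = [1, 5, 7] / [2, 8] / [3] / [6];  Q = [1, 2, 4] / [3, 6] / [5] / [7]
  Insert 4 (step 8): P = [1, 4, 7] / [2, 5] / [3, 8] / [6];  Q = [1, 2, 4] / [3, 6] / [5, 8] / [7]
Final shape: (3, 2, 2, 1).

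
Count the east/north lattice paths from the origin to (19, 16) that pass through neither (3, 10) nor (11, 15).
Number of paths = 3972366930

Inclusion–exclusion. Total paths: C(35, 19) = 4059928950. Through P₁: C(13, 3)·C(22, 16) = 21339318. Through P₂: C(26, 11)·C(9, 8) = 69535440. Since P₁ is strictly southwest of P₂, a monotone path through both must visit P₁ then P₂; paths through both = C(13, 3)·C(13, 8)·C(9, 8) = 3312738. Avoid both = 4059928950 − 21339318 − 69535440 + 3312738 = 3972366930.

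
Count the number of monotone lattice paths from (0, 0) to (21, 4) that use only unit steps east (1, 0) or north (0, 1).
Number of paths = 12650

A monotone lattice path from (0, 0) to (21, 4) consists of 21 east steps and 4 north steps in some order, so it is determined by which 21 of the 25 steps are east. The count is C(25, 21) = 12650.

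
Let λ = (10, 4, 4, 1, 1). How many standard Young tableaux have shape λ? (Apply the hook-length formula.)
# SYT of shape (10, 4, 4, 1, 1) = 20155200

Hook-length formula: f^λ = n! / Π hook(c), product over all cells c of the Young diagram. For λ = (10, 4, 4, 1, 1), n = 20 boxes. Hook lengths by row (left-to-right, top-to-bottom): [14, 11, 10, 9, 6, 5, 4, 3, 2, 1]; [7, 4, 3, 2]; [6, 3, 2, 1]; [2]; [1]. Product of hooks = 120708403200. So f^λ = 20! / 120708403200 = 2432902008176640000 / 120708403200 = 20155200.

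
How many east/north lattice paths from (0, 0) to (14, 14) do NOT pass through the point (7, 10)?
Number of paths = 33698760

Total paths from (0, 0) to (14, 14): C(28, 14) = 40116600. Paths through (7, 10): (paths (0, 0) → (7, 10)) × (paths (7, 10) → (14, 14)) = C(17, 7) · C(11, 7) = 19448 · 330 = 6417840. Avoidance count = 40116600 − 6417840 = 33698760.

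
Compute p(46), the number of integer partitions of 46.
p(46) = 105558

Compute p(n) via the recurrence p(n, m) = p(n, m−1) + p(n−m, m), where p(n, m) counts partitions of n with all parts ≤ m and p(n) = p(n, n). The base cases are p(0, m) = 1 and p(n, 0) = 0 for n > 0. Filling the table yields p(46) = 105558. (Euler's pentagonal recurrence is an alternative.)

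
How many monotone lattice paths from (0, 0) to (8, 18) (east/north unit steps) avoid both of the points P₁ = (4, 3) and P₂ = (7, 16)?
Number of paths = 749944

Inclusion–exclusion. Total paths: C(26, 8) = 1562275. Through P₁: C(7, 4)·C(19, 4) = 135660. Through P₂: C(23, 7)·C(3, 1) = 735471. Since P₁ is strictly southwest of P₂, a monotone path through both must visit P₁ then P₂; paths through both = C(7, 4)·C(16, 3)·C(3, 1) = 58800. Avoid both = 1562275 − 135660 − 735471 + 58800 = 749944.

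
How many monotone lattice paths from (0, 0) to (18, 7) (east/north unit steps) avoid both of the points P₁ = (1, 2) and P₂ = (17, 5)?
Number of paths = 331417

Inclusion–exclusion. Total paths: C(25, 18) = 480700. Through P₁: C(3, 1)·C(22, 17) = 79002. Through P₂: C(22, 17)·C(3, 1) = 79002. Since P₁ is strictly southwest of P₂, a monotone path through both must visit P₁ then P₂; paths through both = C(3, 1)·C(19, 16)·C(3, 1) = 8721. Avoid both = 480700 − 79002 − 79002 + 8721 = 331417.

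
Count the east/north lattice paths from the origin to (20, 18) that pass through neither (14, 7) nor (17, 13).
Number of paths = 25979348850

Inclusion–exclusion. Total paths: C(38, 20) = 33578000610. Through P₁: C(21, 14)·C(17, 6) = 1439081280. Through P₂: C(30, 17)·C(8, 3) = 6706551600. Since P₁ is strictly southwest of P₂, a monotone path through both must visit P₁ then P₂; paths through both = C(21, 14)·C(9, 3)·C(8, 3) = 546981120. Avoid both = 33578000610 − 1439081280 − 6706551600 + 546981120 = 25979348850.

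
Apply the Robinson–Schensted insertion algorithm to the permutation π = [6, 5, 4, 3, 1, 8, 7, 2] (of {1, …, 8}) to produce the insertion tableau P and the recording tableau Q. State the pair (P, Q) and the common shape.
P = [1, 2] / [3, 7] / [4, 8] / [5] / [6];  Q = [1, 6] / [2, 7] / [3, 8] / [4] / [5];  common shape = (2, 2, 2, 1, 1)

Row-insert the values π_1, π_2, … into P one at a time, bumping the leftmost entry strictly greater than the inserted value down to the next row. The recording tableau Q records, in position (i, j), the step at which that cell was added to P.
  Insert 6 (step 1): P = [6];  Q = [1]
  Insert 5 (step 2): P = [5] / [6];  Q = [1] / [2]
  Insert 4 (step 3): P = [4] / [5] / [6];  Q = [1] / [2] / [3]
  Insert 3 (step 4): P = [3] / [4] / [5] / [6];  Q = [1] / [2] / [3] / [4]
  Insert 1 (step 5): P = [1] / [3] / [4] / [5] / [6];  Q = [1] / [2] / [3] / [4] / [5]
  Insert 8 (step 6): P = [1, 8] / [3] / [4] / [5] / [6];  Q = [1, 6] / [2] / [3] / [4] / [5]
  Insert 7 (step 7): P = [1, 7] / [3, 8] / [4] / [5] / [6];  Q = [1, 6] / [2, 7] / [3] / [4] / [5]
  Insert 2 (step 8): P = [1, 2] / [3, 7] / [4, 8] / [5] / [6];  Q = [1, 6] / [2, 7] / [3, 8] / [4] / [5]
Final shape: (2, 2, 2, 1, 1).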